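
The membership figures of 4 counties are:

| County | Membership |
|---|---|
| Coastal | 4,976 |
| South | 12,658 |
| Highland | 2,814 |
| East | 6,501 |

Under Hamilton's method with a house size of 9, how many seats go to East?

2

The standard divisor is 26949/9 ≈ 2994.333.
Standard quotas: Coastal 1.6618, South 4.2273, Highland 0.9398, East 2.1711.
Lower quotas: Coastal 1, South 4, Highland 0, East 2 (sum 7, leaving 2 seats).
Remainders in descending order: Highland 0.9398, Coastal 0.6618, South 0.2273, East 0.1711.
The surplus seats go to Highland, Coastal.
East receives 2.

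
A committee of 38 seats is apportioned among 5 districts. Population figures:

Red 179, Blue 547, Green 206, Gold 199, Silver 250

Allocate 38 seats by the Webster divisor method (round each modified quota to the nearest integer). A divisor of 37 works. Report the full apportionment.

Red=5; Blue=15; Green=6; Gold=5; Silver=7

With modified divisor 37: modified quotas Red 4.838, Blue 14.784, Green 5.568, Gold 5.378, Silver 6.757.
Rounding to the nearest integer: Red 5, Blue 15, Green 6, Gold 5, Silver 7 (total 38).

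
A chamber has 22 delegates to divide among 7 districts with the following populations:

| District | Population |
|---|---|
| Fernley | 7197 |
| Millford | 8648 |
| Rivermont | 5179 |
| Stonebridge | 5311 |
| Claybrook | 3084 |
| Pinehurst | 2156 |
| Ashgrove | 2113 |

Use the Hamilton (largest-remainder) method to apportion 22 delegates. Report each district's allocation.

Fernley: 5; Millford: 6; Rivermont: 3; Stonebridge: 4; Claybrook: 2; Pinehurst: 1; Ashgrove: 1

Total 33688; standard divisor 33688/22 ≈ 1531.273.
Standard quotas: Fernley 4.7000, Millford 5.6476, Rivermont 3.3822, Stonebridge 3.4684, Claybrook 2.0140, Pinehurst 1.4080, Ashgrove 1.3799.
Lower quotas: Fernley 4, Millford 5, Rivermont 3, Stonebridge 3, Claybrook 2, Pinehurst 1, Ashgrove 1 (sum 19, leaving 3 seats).
Remainders in descending order: Fernley 0.7000, Millford 0.6476, Stonebridge 0.4684, Pinehurst 0.4080, Rivermont 0.3822, Ashgrove 0.3799, Claybrook 0.0140.
The surplus seats go to Fernley, Millford, Stonebridge.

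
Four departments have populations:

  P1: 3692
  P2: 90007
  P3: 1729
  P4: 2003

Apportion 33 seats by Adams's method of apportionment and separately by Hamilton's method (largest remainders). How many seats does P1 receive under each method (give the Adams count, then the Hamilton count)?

2 and 1

Adams: P1 2, P2 29, P3 1, P4 1.
Hamilton: P1 1, P2 30, P3 1, P4 1.
P1 gets 2 under Adams and 1 under Hamilton.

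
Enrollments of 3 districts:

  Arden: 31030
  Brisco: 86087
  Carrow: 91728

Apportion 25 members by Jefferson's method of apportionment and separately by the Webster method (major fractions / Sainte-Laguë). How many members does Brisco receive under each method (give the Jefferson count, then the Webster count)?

Jefferson: Arden 3, Brisco 11, Carrow 11.
Webster: Arden 4, Brisco 10, Carrow 11.
Brisco gets 11 under Jefferson and 10 under Webster.

11 and 10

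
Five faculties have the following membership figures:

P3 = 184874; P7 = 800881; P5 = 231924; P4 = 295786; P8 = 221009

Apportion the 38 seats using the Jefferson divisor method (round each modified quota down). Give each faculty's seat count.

P3: 4; P7: 18; P5: 5; P4: 6; P8: 5

Standard divisor 1734474/38 ≈ 45644.053; standard quotas: P3 4.050, P7 17.546, P5 5.081, P4 6.480, P8 4.842.
Rounding down gives 4, 17, 5, 6, 4 = 36 seats, so the divisor must be adjusted.
With modified divisor 43200: modified quotas P3 4.279, P7 18.539, P5 5.369, P4 6.847, P8 5.116.
Rounding down: P3 4, P7 18, P5 5, P4 6, P8 5 (total 38).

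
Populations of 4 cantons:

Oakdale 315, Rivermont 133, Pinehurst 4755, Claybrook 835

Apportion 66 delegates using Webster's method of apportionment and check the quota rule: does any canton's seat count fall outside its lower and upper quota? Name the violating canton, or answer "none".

Pinehurst

Standard quotas: Oakdale 3.443, Rivermont 1.454, Pinehurst 51.976, Claybrook 9.127.
Webster allocation: Oakdale 3, Rivermont 1, Pinehurst 53, Claybrook 9.
Pinehurst has quota 51.976 (lower 51, upper 52) but receives 53 — outside the quota interval.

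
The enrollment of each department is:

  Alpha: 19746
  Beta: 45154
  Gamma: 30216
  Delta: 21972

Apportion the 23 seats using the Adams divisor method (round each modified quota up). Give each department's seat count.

Alpha=4, Beta=9, Gamma=6, Delta=4

Standard divisor 117088/23 ≈ 5090.783; standard quotas: Alpha 3.879, Beta 8.870, Gamma 5.935, Delta 4.316.
Rounding up gives 4, 9, 6, 5 = 24 seats, so the divisor must be adjusted.
With modified divisor 5600: modified quotas Alpha 3.526, Beta 8.063, Gamma 5.396, Delta 3.924.
Rounding up: Alpha 4, Beta 9, Gamma 6, Delta 4 (total 23).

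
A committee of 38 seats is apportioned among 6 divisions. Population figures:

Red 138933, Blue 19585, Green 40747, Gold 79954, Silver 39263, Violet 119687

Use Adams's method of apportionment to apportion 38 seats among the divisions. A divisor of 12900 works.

With modified divisor 12900: modified quotas Red 10.770, Blue 1.518, Green 3.159, Gold 6.198, Silver 3.044, Violet 9.278.
Rounding up: Red 11, Blue 2, Green 4, Gold 7, Silver 4, Violet 10 (total 38).

Red: 11, Blue: 2, Green: 4, Gold: 7, Silver: 4, Violet: 10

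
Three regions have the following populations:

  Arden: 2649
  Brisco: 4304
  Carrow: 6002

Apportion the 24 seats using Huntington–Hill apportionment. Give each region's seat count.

With divisor 547: modified quotas Arden 4.843, Brisco 7.868, Carrow 10.973.
Geometric-mean thresholds: Arden √(4·5)=4.472, Brisco √(7·8)=7.483, Carrow √(10·11)=10.488.
Each quota rounded against its threshold gives Arden 5, Brisco 8, Carrow 11 (total 24).

Arden=5, Brisco=8, Carrow=11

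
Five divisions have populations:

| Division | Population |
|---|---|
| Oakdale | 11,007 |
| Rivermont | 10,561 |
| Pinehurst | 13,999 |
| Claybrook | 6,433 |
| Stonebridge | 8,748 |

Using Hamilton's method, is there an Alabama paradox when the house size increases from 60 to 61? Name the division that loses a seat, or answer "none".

At 60 seats: Oakdale 13, Rivermont 12, Pinehurst 17, Claybrook 8, Stonebridge 10.
At 61 seats: Oakdale 13, Rivermont 13, Pinehurst 17, Claybrook 8, Stonebridge 10.
No division's allocation decreased.

none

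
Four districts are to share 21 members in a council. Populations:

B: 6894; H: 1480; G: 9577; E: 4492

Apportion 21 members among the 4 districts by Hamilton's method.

Total 22443; standard divisor 22443/21 ≈ 1068.714.
Standard quotas: B 6.4507, H 1.3848, G 8.9612, E 4.2032.
Lower quotas: B 6, H 1, G 8, E 4 (sum 19, leaving 2 seats).
Remainders in descending order: G 0.9612, B 0.4507, H 0.3848, E 0.2032.
The surplus seats go to G, B.

B: 7, H: 1, G: 9, E: 4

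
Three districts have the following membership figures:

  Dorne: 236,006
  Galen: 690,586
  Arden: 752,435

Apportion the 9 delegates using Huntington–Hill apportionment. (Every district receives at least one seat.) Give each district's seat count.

Dorne=1, Galen=4, Arden=4

With divisor 183802: modified quotas Dorne 1.284, Galen 3.757, Arden 4.094.
Geometric-mean thresholds: Dorne √(1·2)=1.414, Galen √(3·4)=3.464, Arden √(4·5)=4.472.
Each quota rounded against its threshold gives Dorne 1, Galen 4, Arden 4 (total 9).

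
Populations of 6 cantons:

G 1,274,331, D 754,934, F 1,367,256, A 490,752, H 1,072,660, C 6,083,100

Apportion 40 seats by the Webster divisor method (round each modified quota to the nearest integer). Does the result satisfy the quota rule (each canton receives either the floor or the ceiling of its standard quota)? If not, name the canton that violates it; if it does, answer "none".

Standard quotas: G 4.616, D 2.735, F 4.952, A 1.778, H 3.885, C 22.034.
Webster allocation: G 5, D 3, F 5, A 2, H 4, C 21.
C has quota 22.034 (lower 22, upper 23) but receives 21 — outside the quota interval.

C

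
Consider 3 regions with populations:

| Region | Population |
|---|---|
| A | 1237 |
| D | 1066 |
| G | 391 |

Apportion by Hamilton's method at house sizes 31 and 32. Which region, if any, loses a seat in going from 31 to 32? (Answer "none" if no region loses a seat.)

At 31 seats: A 14, D 12, G 5.
At 32 seats: A 15, D 13, G 4.
G drops from 5 to 4.

G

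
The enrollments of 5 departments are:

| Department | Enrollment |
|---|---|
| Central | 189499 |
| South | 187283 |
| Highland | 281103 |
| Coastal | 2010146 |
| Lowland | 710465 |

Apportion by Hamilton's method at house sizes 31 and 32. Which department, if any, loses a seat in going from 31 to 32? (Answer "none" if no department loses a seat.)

At 31 seats: Central 2, South 2, Highland 3, Coastal 18, Lowland 6.
At 32 seats: Central 2, South 2, Highland 2, Coastal 19, Lowland 7.
Highland drops from 3 to 2.

Highland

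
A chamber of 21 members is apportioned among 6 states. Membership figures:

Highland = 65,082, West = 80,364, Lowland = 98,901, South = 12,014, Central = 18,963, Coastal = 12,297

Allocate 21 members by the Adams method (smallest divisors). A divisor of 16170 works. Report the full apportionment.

With modified divisor 16170: modified quotas Highland 4.025, West 4.970, Lowland 6.116, South 0.743, Central 1.173, Coastal 0.760.
Rounding up: Highland 5, West 5, Lowland 7, South 1, Central 2, Coastal 1 (total 21).

Highland=5; West=5; Lowland=7; South=1; Central=2; Coastal=1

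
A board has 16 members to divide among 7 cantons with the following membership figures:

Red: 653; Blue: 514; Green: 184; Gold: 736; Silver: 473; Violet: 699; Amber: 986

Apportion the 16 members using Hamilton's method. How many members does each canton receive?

Total 4245; standard divisor 4245/16 ≈ 265.312.
Standard quotas: Red 2.461, Blue 1.937, Green 0.694, Gold 2.774, Silver 1.783, Violet 2.635, Amber 3.716.
Lower quotas: Red 2, Blue 1, Green 0, Gold 2, Silver 1, Violet 2, Amber 3 (sum 11, leaving 5 seats).
Remainders in descending order: Blue 0.937, Silver 0.783, Gold 0.774, Amber 0.716, Green 0.694, Violet 0.635, Red 0.461.
The surplus seats go to Blue, Silver, Gold, Amber, Green.

Red: 2, Blue: 2, Green: 1, Gold: 3, Silver: 2, Violet: 2, Amber: 4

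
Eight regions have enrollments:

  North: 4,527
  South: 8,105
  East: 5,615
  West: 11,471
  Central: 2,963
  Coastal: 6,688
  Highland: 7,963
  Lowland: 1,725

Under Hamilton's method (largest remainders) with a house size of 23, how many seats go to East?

The standard divisor is 49057/23 ≈ 2132.913.
Standard quotas: North 2.1224, South 3.8000, East 2.6325, West 5.3781, Central 1.3892, Coastal 3.1356, Highland 3.7334, Lowland 0.8088.
Lower quotas: North 2, South 3, East 2, West 5, Central 1, Coastal 3, Highland 3, Lowland 0 (sum 19, leaving 4 seats).
Remainders in descending order: Lowland 0.8088, South 0.8000, Highland 0.7334, East 0.6325, Central 0.3892, West 0.3781, Coastal 0.1356, North 0.1224.
The surplus seats go to Lowland, South, Highland, East.
East receives 3.

3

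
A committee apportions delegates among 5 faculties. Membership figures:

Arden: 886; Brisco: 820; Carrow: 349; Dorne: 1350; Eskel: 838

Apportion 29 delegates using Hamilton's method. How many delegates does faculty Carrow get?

Total 4243; standard divisor 4243/29 ≈ 146.31.
Standard quotas: Arden 6.056, Brisco 5.605, Carrow 2.385, Dorne 9.227, Eskel 5.728.
Lower quotas: Arden 6, Brisco 5, Carrow 2, Dorne 9, Eskel 5 (sum 27, leaving 2 seats).
Remainders in descending order: Eskel 0.728, Brisco 0.605, Carrow 0.385, Dorne 0.227, Arden 0.056.
The surplus seats go to Eskel, Brisco.
Carrow receives 2.

2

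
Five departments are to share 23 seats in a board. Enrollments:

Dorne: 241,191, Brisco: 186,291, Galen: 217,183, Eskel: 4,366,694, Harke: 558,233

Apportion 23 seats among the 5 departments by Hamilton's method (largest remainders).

Standard divisor: 5569592 ÷ 23 ≈ 242156.174.
Standard quotas: Dorne 0.9960, Brisco 0.7693, Galen 0.8969, Eskel 18.0326, Harke 2.3053.
Lower quotas: Dorne 0, Brisco 0, Galen 0, Eskel 18, Harke 2 (sum 20, leaving 3 seats).
Remainders in descending order: Dorne 0.9960, Galen 0.8969, Brisco 0.7693, Harke 0.3053, Eskel 0.0326.
Largest remainders: Dorne, Galen, Brisco receive the extra seats.

Dorne 1, Brisco 1, Galen 1, Eskel 18, Harke 2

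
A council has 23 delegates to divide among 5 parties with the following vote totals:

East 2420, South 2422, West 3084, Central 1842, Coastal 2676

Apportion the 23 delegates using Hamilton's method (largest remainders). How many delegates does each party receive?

East: 4, South: 5, West: 6, Central: 3, Coastal: 5

Standard divisor: 12444 ÷ 23 ≈ 541.043.
Standard quotas: East 4.473, South 4.477, West 5.700, Central 3.405, Coastal 4.946.
Lower quotas: East 4, South 4, West 5, Central 3, Coastal 4 (sum 20, leaving 3 seats).
Remainders in descending order: Coastal 0.946, West 0.700, South 0.477, East 0.473, Central 0.405.
The surplus seats go to Coastal, West, South.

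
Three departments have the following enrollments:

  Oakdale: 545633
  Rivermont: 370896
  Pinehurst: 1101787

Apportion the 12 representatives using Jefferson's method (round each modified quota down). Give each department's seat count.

Standard divisor 2018316/12 ≈ 168193; standard quotas: Oakdale 3.244, Rivermont 2.205, Pinehurst 6.551.
Rounding down gives 3, 2, 6 = 11 seats, so the divisor must be adjusted.
With modified divisor 147600: modified quotas Oakdale 3.697, Rivermont 2.513, Pinehurst 7.465.
Rounding down: Oakdale 3, Rivermont 2, Pinehurst 7 (total 12).

Oakdale 3, Rivermont 2, Pinehurst 7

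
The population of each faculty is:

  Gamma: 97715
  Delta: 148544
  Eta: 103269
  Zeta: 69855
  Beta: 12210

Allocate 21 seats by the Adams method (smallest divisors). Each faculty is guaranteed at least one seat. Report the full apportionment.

Gamma=5, Delta=7, Eta=5, Zeta=3, Beta=1

Standard divisor 431593/21 ≈ 20552.048; standard quotas: Gamma 4.755, Delta 7.228, Eta 5.025, Zeta 3.399, Beta 0.594.
Rounding up gives 5, 8, 6, 4, 1 = 24 seats, so the divisor must be adjusted.
With modified divisor 23900: modified quotas Gamma 4.088, Delta 6.215, Eta 4.321, Zeta 2.923, Beta 0.511.
Rounding up: Gamma 5, Delta 7, Eta 5, Zeta 3, Beta 1 (total 21).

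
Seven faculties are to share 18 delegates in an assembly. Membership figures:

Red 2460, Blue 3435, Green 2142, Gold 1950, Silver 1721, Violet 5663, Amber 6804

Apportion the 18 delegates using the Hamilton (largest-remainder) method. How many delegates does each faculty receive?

The standard divisor is 24175/18 ≈ 1343.056.
Standard quotas: Red 1.8316, Blue 2.5576, Green 1.5949, Gold 1.4519, Silver 1.2814, Violet 4.2165, Amber 5.0661.
Lower quotas: Red 1, Blue 2, Green 1, Gold 1, Silver 1, Violet 4, Amber 5 (sum 15, leaving 3 seats).
Remainders in descending order: Red 0.8316, Green 0.5949, Blue 0.5576, Gold 0.4519, Silver 0.2814, Violet 0.2165, Amber 0.0661.
The surplus seats go to Red, Green, Blue.

Red 2, Blue 3, Green 2, Gold 1, Silver 1, Violet 4, Amber 5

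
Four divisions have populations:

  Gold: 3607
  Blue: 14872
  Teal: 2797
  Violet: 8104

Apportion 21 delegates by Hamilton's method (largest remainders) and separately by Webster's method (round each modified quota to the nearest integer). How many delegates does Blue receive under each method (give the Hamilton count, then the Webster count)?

Hamilton: Gold 2, Blue 11, Teal 2, Violet 6.
Webster: Gold 3, Blue 10, Teal 2, Violet 6.
Blue gets 11 under Hamilton and 10 under Webster.

11 and 10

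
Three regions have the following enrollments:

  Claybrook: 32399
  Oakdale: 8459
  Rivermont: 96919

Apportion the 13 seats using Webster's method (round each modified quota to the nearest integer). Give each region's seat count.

Claybrook: 3, Oakdale: 1, Rivermont: 9

Standard divisor 137777/13 ≈ 10598.231; standard quotas: Claybrook 3.057, Oakdale 0.798, Rivermont 9.145.
Rounding to the nearest integer gives Claybrook 3, Oakdale 1, Rivermont 9 — total 13, matching the house size, so no adjustment is needed.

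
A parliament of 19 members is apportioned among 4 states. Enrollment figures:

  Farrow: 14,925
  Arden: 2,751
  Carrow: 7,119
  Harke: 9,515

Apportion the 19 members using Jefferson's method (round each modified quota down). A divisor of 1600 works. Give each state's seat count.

With modified divisor 1600: modified quotas Farrow 9.328, Arden 1.719, Carrow 4.449, Harke 5.947.
Rounding down: Farrow 9, Arden 1, Carrow 4, Harke 5 (total 19).

Farrow 9, Arden 1, Carrow 4, Harke 5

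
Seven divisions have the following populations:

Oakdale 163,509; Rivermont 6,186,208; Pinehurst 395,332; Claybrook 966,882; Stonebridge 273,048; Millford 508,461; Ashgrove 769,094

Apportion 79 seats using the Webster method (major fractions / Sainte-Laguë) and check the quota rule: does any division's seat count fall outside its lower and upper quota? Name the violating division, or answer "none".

Rivermont

Standard quotas: Oakdale 1.395, Rivermont 52.762, Pinehurst 3.372, Claybrook 8.247, Stonebridge 2.329, Millford 4.337, Ashgrove 6.560.
Webster allocation: Oakdale 1, Rivermont 54, Pinehurst 3, Claybrook 8, Stonebridge 2, Millford 4, Ashgrove 7.
Rivermont has quota 52.762 (lower 52, upper 53) but receives 54 — outside the quota interval.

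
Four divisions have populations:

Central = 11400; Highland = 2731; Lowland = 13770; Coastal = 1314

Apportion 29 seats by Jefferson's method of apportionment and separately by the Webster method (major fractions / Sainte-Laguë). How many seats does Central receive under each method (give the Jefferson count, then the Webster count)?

Jefferson: Central 12, Highland 2, Lowland 14, Coastal 1.
Webster: Central 11, Highland 3, Lowland 14, Coastal 1.
Central gets 12 under Jefferson and 11 under Webster.

12 and 11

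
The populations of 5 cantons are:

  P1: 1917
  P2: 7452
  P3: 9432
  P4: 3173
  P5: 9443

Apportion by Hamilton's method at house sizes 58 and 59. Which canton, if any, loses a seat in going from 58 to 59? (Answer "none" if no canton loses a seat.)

P1

At 58 seats: P1 4, P2 14, P3 17, P4 6, P5 17.
At 59 seats: P1 3, P2 14, P3 18, P4 6, P5 18.
P1 drops from 4 to 3.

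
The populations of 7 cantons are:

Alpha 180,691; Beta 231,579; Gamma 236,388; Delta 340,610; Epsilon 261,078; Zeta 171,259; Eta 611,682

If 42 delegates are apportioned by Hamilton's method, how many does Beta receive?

5

The standard divisor is 2033287/42 ≈ 48411.595.
Standard quotas: Alpha 3.7324, Beta 4.7835, Gamma 4.8829, Delta 7.0357, Epsilon 5.3929, Zeta 3.5376, Eta 12.6350.
Lower quotas: Alpha 3, Beta 4, Gamma 4, Delta 7, Epsilon 5, Zeta 3, Eta 12 (sum 38, leaving 4 seats).
Remainders in descending order: Gamma 0.8829, Beta 0.7835, Alpha 0.7324, Eta 0.6350, Zeta 0.5376, Epsilon 0.3929, Delta 0.0357.
The surplus seats go to Gamma, Beta, Alpha, Eta.
Beta receives 5.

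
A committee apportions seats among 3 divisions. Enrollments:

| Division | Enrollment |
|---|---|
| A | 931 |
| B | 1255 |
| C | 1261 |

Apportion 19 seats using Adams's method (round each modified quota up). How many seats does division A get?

Standard divisor 3447/19 ≈ 181.421; standard quotas: A 5.132, B 6.918, C 6.951.
Rounding up gives 6, 7, 7 = 20 seats, so the divisor must be adjusted.
With modified divisor 200: modified quotas A 4.655, B 6.275, C 6.305.
Rounding up: A 5, B 7, C 7 (total 19).
A receives 5.

5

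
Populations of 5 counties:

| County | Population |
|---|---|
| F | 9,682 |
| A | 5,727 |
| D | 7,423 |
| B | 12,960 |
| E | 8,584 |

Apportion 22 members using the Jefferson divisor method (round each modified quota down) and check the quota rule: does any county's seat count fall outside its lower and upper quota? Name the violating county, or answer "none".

none

Standard quotas: F 4.800, A 2.839, D 3.680, B 6.425, E 4.256.
Jefferson allocation: F 5, A 3, D 4, B 6, E 4.
Every allocation lies between the lower and upper quota.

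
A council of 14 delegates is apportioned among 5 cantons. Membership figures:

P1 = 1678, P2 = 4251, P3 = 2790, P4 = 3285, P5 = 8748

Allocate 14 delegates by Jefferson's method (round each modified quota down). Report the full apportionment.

P1 1; P2 3; P3 2; P4 2; P5 6

Standard divisor 20752/14 ≈ 1482.286; standard quotas: P1 1.132, P2 2.868, P3 1.882, P4 2.216, P5 5.902.
Rounding down gives 1, 2, 1, 2, 5 = 11 seats, so the divisor must be adjusted.
With modified divisor 1300: modified quotas P1 1.291, P2 3.270, P3 2.146, P4 2.527, P5 6.729.
Rounding down: P1 1, P2 3, P3 2, P4 2, P5 6 (total 14).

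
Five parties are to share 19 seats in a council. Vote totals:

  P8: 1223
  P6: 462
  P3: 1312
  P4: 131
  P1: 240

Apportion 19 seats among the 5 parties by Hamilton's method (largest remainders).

Standard divisor: 3368 ÷ 19 ≈ 177.263.
Standard quotas: P8 6.899, P6 2.606, P3 7.401, P4 0.739, P1 1.354.
Lower quotas: P8 6, P6 2, P3 7, P4 0, P1 1 (sum 16, leaving 3 seats).
Remainders in descending order: P8 0.899, P4 0.739, P6 0.606, P3 0.401, P1 0.354.
The surplus seats go to P8, P4, P6.

P8: 7, P6: 3, P3: 7, P4: 1, P1: 1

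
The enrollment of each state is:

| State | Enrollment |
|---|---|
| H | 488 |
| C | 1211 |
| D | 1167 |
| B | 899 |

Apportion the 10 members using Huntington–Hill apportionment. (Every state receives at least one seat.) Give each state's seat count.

H 1; C 3; D 3; B 3

With divisor 358: modified quotas H 1.363, C 3.383, D 3.260, B 2.511.
Geometric-mean thresholds: H √(1·2)=1.414, C √(3·4)=3.464, D √(3·4)=3.464, B √(2·3)=2.449.
Each quota rounded against its threshold gives H 1, C 3, D 3, B 3 (total 10).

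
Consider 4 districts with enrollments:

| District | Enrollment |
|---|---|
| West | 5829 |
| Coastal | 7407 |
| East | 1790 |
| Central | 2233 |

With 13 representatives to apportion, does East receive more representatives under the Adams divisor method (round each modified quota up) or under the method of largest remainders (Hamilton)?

Adams: West 4, Coastal 5, East 2, Central 2.
Hamilton: West 4, Coastal 6, East 1, Central 2.
East gets 2 under Adams and 1 under Hamilton.

Adams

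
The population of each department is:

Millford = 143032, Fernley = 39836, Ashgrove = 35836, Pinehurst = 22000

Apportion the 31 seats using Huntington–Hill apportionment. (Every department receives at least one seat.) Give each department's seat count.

Millford 18; Fernley 5; Ashgrove 5; Pinehurst 3

With divisor 7874: modified quotas Millford 18.165, Fernley 5.059, Ashgrove 4.551, Pinehurst 2.794.
Geometric-mean thresholds: Millford √(18·19)=18.493, Fernley √(5·6)=5.477, Ashgrove √(4·5)=4.472, Pinehurst √(2·3)=2.449.
Each quota rounded against its threshold gives Millford 18, Fernley 5, Ashgrove 5, Pinehurst 3 (total 31).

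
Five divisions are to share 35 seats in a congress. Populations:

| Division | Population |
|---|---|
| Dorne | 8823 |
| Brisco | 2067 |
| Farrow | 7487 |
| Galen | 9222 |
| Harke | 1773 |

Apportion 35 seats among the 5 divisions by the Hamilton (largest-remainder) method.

Dorne 11; Brisco 2; Farrow 9; Galen 11; Harke 2

The standard divisor is 29372/35 ≈ 839.2.
Standard quotas: Dorne 10.5136, Brisco 2.4631, Farrow 8.9216, Galen 10.9890, Harke 2.1127.
Lower quotas: Dorne 10, Brisco 2, Farrow 8, Galen 10, Harke 2 (sum 32, leaving 3 seats).
Remainders in descending order: Galen 0.9890, Farrow 0.9216, Dorne 0.5136, Brisco 0.4631, Harke 0.1127.
Largest remainders: Galen, Farrow, Dorne receive the extra seats.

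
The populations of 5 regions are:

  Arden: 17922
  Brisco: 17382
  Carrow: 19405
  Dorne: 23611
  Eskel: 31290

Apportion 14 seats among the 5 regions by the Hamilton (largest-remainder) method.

Arden 2, Brisco 2, Carrow 3, Dorne 3, Eskel 4

Standard divisor: 109610 ÷ 14 ≈ 7829.286.
Standard quotas: Arden 2.2891, Brisco 2.2201, Carrow 2.4785, Dorne 3.0157, Eskel 3.9965.
Lower quotas: Arden 2, Brisco 2, Carrow 2, Dorne 3, Eskel 3 (sum 12, leaving 2 seats).
Remainders in descending order: Eskel 0.9965, Carrow 0.4785, Arden 0.2891, Brisco 0.2201, Dorne 0.0157.
Largest remainders: Eskel, Carrow receive the extra seats.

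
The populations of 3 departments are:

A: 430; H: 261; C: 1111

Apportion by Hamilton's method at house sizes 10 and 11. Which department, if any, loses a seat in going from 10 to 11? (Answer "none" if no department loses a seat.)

H

At 10 seats: A 2, H 2, C 6.
At 11 seats: A 3, H 1, C 7.
H drops from 2 to 1.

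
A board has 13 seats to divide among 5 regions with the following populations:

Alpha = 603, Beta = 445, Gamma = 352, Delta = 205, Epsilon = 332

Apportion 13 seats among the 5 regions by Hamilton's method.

Total 1937; standard divisor 1937/13 = 149.
Standard quotas: Alpha 4.047, Beta 2.987, Gamma 2.362, Delta 1.376, Epsilon 2.228.
Lower quotas: Alpha 4, Beta 2, Gamma 2, Delta 1, Epsilon 2 (sum 11, leaving 2 seats).
Remainders in descending order: Beta 0.987, Delta 0.376, Gamma 0.362, Epsilon 0.228, Alpha 0.047.
The surplus seats go to Beta, Delta.

Alpha 4, Beta 3, Gamma 2, Delta 2, Epsilon 2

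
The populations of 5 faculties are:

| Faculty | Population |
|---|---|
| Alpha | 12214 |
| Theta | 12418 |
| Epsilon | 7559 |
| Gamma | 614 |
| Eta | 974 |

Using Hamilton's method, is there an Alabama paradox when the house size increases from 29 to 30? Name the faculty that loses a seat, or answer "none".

At 29 seats: Alpha 10, Theta 11, Epsilon 6, Gamma 1, Eta 1.
At 30 seats: Alpha 11, Theta 11, Epsilon 7, Gamma 0, Eta 1.
Gamma drops from 1 to 0.

Gamma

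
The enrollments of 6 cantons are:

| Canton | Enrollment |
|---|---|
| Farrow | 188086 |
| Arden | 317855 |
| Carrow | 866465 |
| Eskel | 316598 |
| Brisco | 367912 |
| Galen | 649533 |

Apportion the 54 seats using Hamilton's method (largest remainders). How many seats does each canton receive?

Standard divisor: 2706449 ÷ 54 ≈ 50119.426.
Standard quotas: Farrow 3.7528, Arden 6.3420, Carrow 17.2880, Eskel 6.3169, Brisco 7.3407, Galen 12.9597.
Lower quotas: Farrow 3, Arden 6, Carrow 17, Eskel 6, Brisco 7, Galen 12 (sum 51, leaving 3 seats).
Remainders in descending order: Galen 0.9597, Farrow 0.7528, Arden 0.3420, Brisco 0.3407, Eskel 0.3169, Carrow 0.2880.
The surplus seats go to Galen, Farrow, Arden.

Farrow: 4, Arden: 7, Carrow: 17, Eskel: 6, Brisco: 7, Galen: 13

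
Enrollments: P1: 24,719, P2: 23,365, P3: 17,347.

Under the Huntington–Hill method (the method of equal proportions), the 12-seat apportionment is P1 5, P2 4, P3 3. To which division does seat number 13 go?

P2

Priority for the next seat is population ÷ (√(s·(s+1))).
Priorities: P1 4513.051, P2 5224.573, P3 5007.648.
Highest priority: P2.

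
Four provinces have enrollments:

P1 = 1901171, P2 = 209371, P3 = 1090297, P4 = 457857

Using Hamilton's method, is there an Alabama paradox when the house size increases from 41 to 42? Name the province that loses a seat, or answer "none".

At 41 seats: P1 21, P2 3, P3 12, P4 5.
At 42 seats: P1 22, P2 2, P3 13, P4 5.
P2 drops from 3 to 2.

P2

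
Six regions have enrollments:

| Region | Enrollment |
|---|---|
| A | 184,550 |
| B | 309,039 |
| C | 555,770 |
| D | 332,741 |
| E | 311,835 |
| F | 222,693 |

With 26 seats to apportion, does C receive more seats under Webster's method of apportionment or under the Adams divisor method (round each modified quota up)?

Webster: A 2, B 4, C 8, D 5, E 4, F 3.
Adams: A 3, B 4, C 7, D 5, E 4, F 3.
C gets 8 under Webster and 7 under Adams.

Webster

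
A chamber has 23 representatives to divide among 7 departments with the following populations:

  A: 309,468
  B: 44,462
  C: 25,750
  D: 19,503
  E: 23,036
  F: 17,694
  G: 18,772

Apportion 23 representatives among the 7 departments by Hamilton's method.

The standard divisor is 458685/23 ≈ 19942.826.
Standard quotas: A 15.5178, B 2.2295, C 1.2912, D 0.9779, E 1.1551, F 0.8872, G 0.9413.
Lower quotas: A 15, B 2, C 1, D 0, E 1, F 0, G 0 (sum 19, leaving 4 seats).
Remainders in descending order: D 0.9779, G 0.9413, F 0.8872, A 0.5178, C 0.2912, B 0.2295, E 0.1551.
The surplus seats go to D, G, F, A.

A 16, B 2, C 1, D 1, E 1, F 1, G 1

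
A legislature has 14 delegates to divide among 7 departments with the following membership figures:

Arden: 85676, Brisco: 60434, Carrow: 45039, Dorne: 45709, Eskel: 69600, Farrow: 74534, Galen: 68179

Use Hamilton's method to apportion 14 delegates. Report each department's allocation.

Arden 3, Brisco 2, Carrow 1, Dorne 2, Eskel 2, Farrow 2, Galen 2

Total 449171; standard divisor 449171/14 ≈ 32083.643.
Standard quotas: Arden 2.6704, Brisco 1.8836, Carrow 1.4038, Dorne 1.4247, Eskel 2.1693, Farrow 2.3231, Galen 2.1250.
Lower quotas: Arden 2, Brisco 1, Carrow 1, Dorne 1, Eskel 2, Farrow 2, Galen 2 (sum 11, leaving 3 seats).
Remainders in descending order: Brisco 0.8836, Arden 0.6704, Dorne 0.4247, Carrow 0.4038, Farrow 0.3231, Eskel 0.1693, Galen 0.1250.
The surplus seats go to Brisco, Arden, Dorne.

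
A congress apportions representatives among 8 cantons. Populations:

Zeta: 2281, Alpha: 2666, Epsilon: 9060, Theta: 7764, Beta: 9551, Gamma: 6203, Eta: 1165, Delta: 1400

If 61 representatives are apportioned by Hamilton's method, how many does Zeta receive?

3

Total 40090; standard divisor 40090/61 ≈ 657.213.
Standard quotas: Zeta 3.4707, Alpha 4.0565, Epsilon 13.7855, Theta 11.8135, Beta 14.5326, Gamma 9.4383, Eta 1.7726, Delta 2.1302.
Lower quotas: Zeta 3, Alpha 4, Epsilon 13, Theta 11, Beta 14, Gamma 9, Eta 1, Delta 2 (sum 57, leaving 4 seats).
Remainders in descending order: Theta 0.8135, Epsilon 0.7855, Eta 0.7726, Beta 0.5326, Zeta 0.4707, Gamma 0.4383, Delta 0.1302, Alpha 0.0565.
The surplus seats go to Theta, Epsilon, Eta, Beta.
Zeta receives 3.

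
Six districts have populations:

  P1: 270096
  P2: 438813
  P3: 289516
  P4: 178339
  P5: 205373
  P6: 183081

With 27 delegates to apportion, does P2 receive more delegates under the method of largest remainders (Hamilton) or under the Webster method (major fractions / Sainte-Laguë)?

Hamilton: P1 5, P2 8, P3 5, P4 3, P5 3, P6 3.
Webster: P1 5, P2 7, P3 5, P4 3, P5 4, P6 3.
P2 gets 8 under Hamilton and 7 under Webster.

Hamilton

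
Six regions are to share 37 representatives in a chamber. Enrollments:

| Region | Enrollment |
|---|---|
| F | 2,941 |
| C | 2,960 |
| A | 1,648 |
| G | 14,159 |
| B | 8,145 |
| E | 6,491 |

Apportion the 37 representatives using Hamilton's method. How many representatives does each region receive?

The standard divisor is 36344/37 ≈ 982.27.
Standard quotas: F 2.9941, C 3.0134, A 1.6777, G 14.4146, B 8.2920, E 6.6082.
Lower quotas: F 2, C 3, A 1, G 14, B 8, E 6 (sum 34, leaving 3 seats).
Remainders in descending order: F 0.9941, A 0.6777, E 0.6082, G 0.4146, B 0.2920, C 0.0134.
Largest remainders: F, A, E receive the extra seats.

F: 3, C: 3, A: 2, G: 14, B: 8, E: 7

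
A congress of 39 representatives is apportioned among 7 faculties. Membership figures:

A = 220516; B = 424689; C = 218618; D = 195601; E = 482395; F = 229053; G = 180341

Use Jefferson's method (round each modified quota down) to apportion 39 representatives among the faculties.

Standard divisor 1951213/39 ≈ 50031.103; standard quotas: A 4.408, B 8.488, C 4.370, D 3.910, E 9.642, F 4.578, G 3.605.
Rounding down gives 4, 8, 4, 3, 9, 4, 3 = 35 seats, so the divisor must be adjusted.
With modified divisor 45400: modified quotas A 4.857, B 9.354, C 4.815, D 4.308, E 10.625, F 5.045, G 3.972.
Rounding down: A 4, B 9, C 4, D 4, E 10, F 5, G 3 (total 39).

A=4, B=9, C=4, D=4, E=10, F=5, G=3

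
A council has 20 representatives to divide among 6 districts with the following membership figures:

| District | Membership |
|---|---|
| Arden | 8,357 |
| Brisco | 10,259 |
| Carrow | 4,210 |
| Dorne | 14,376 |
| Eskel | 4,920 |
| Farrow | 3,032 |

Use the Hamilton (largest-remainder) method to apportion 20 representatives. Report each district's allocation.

Total 45154; standard divisor 45154/20 ≈ 2257.7.
Standard quotas: Arden 3.7016, Brisco 4.5440, Carrow 1.8647, Dorne 6.3675, Eskel 2.1792, Farrow 1.3430.
Lower quotas: Arden 3, Brisco 4, Carrow 1, Dorne 6, Eskel 2, Farrow 1 (sum 17, leaving 3 seats).
Remainders in descending order: Carrow 0.8647, Arden 0.7016, Brisco 0.5440, Dorne 0.3675, Farrow 0.3430, Eskel 0.1792.
The surplus seats go to Carrow, Arden, Brisco.

Arden=4; Brisco=5; Carrow=2; Dorne=6; Eskel=2; Farrow=1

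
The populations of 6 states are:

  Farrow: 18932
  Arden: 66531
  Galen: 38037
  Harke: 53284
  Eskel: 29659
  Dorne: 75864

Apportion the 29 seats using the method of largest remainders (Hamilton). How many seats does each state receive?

Total 282307; standard divisor 282307/29 ≈ 9734.724.
Standard quotas: Farrow 1.9448, Arden 6.8344, Galen 3.9074, Harke 5.4736, Eskel 3.0467, Dorne 7.7931.
Lower quotas: Farrow 1, Arden 6, Galen 3, Harke 5, Eskel 3, Dorne 7 (sum 25, leaving 4 seats).
Remainders in descending order: Farrow 0.9448, Galen 0.9074, Arden 0.8344, Dorne 0.7931, Harke 0.4736, Eskel 0.0467.
Largest remainders: Farrow, Galen, Arden, Dorne receive the extra seats.

Farrow 2, Arden 7, Galen 4, Harke 5, Eskel 3, Dorne 8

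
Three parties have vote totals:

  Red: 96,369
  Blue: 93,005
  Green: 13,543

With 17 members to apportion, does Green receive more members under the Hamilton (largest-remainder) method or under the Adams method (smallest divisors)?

Adams

Hamilton: Red 8, Blue 8, Green 1.
Adams: Red 8, Blue 7, Green 2.
Green gets 1 under Hamilton and 2 under Adams.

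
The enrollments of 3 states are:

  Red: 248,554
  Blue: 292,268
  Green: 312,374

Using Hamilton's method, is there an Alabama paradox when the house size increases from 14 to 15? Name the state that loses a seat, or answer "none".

At 14 seats: Red 4, Blue 5, Green 5.
At 15 seats: Red 4, Blue 5, Green 6.
No state's allocation decreased.

none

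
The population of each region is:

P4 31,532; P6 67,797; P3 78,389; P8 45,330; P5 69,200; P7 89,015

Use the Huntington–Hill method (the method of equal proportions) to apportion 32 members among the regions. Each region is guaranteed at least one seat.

P4: 3, P6: 6, P3: 6, P8: 4, P5: 6, P7: 7

With divisor 12237: modified quotas P4 2.577, P6 5.540, P3 6.406, P8 3.704, P5 5.655, P7 7.274.
Geometric-mean thresholds: P4 √(2·3)=2.449, P6 √(5·6)=5.477, P3 √(6·7)=6.481, P8 √(3·4)=3.464, P5 √(5·6)=5.477, P7 √(7·8)=7.483.
Each quota rounded against its threshold gives P4 3, P6 6, P3 6, P8 4, P5 6, P7 7 (total 32).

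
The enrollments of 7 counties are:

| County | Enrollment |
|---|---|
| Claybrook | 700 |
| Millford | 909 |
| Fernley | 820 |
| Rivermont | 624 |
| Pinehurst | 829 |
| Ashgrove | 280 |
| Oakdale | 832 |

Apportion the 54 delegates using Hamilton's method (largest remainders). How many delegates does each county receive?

Claybrook=7; Millford=10; Fernley=9; Rivermont=7; Pinehurst=9; Ashgrove=3; Oakdale=9

The standard divisor is 4994/54 ≈ 92.481.
Standard quotas: Claybrook 7.569, Millford 9.829, Fernley 8.867, Rivermont 6.747, Pinehurst 8.964, Ashgrove 3.028, Oakdale 8.996.
Lower quotas: Claybrook 7, Millford 9, Fernley 8, Rivermont 6, Pinehurst 8, Ashgrove 3, Oakdale 8 (sum 49, leaving 5 seats).
Remainders in descending order: Oakdale 0.996, Pinehurst 0.964, Fernley 0.867, Millford 0.829, Rivermont 0.747, Claybrook 0.569, Ashgrove 0.028.
Largest remainders: Oakdale, Pinehurst, Fernley, Millford, Rivermont receive the extra seats.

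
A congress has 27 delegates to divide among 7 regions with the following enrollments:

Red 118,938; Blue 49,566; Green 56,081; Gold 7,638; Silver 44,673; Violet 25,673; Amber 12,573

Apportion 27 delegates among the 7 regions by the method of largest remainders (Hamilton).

The standard divisor is 315142/27 ≈ 11671.926.
Standard quotas: Red 10.1901, Blue 4.2466, Green 4.8048, Gold 0.6544, Silver 3.8274, Violet 2.1996, Amber 1.0772.
Lower quotas: Red 10, Blue 4, Green 4, Gold 0, Silver 3, Violet 2, Amber 1 (sum 24, leaving 3 seats).
Remainders in descending order: Silver 0.8274, Green 0.8048, Gold 0.6544, Blue 0.2466, Violet 0.1996, Red 0.1901, Amber 0.0772.
The surplus seats go to Silver, Green, Gold.

Red 10; Blue 4; Green 5; Gold 1; Silver 4; Violet 2; Amber 1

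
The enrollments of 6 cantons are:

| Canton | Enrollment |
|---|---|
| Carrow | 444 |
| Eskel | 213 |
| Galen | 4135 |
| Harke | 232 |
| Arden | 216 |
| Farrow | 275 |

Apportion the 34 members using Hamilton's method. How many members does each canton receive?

The standard divisor is 5515/34 ≈ 162.206.
Standard quotas: Carrow 2.737, Eskel 1.313, Galen 25.492, Harke 1.430, Arden 1.332, Farrow 1.695.
Lower quotas: Carrow 2, Eskel 1, Galen 25, Harke 1, Arden 1, Farrow 1 (sum 31, leaving 3 seats).
Remainders in descending order: Carrow 0.737, Farrow 0.695, Galen 0.492, Harke 0.430, Arden 0.332, Eskel 0.313.
Largest remainders: Carrow, Farrow, Galen receive the extra seats.

Carrow: 3, Eskel: 1, Galen: 26, Harke: 1, Arden: 1, Farrow: 2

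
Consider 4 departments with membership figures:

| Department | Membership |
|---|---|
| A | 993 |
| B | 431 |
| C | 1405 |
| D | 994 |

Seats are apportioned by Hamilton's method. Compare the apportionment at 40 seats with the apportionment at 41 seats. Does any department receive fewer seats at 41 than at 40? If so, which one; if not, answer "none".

At 40 seats: A 10, B 5, C 15, D 10.
At 41 seats: A 11, B 4, C 15, D 11.
B drops from 5 to 4.

B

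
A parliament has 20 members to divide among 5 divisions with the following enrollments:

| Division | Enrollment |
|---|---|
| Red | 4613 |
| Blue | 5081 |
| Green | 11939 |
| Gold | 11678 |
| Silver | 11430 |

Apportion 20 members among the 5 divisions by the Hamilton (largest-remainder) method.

Red=2, Blue=2, Green=6, Gold=5, Silver=5

Total 44741; standard divisor 44741/20 ≈ 2237.05.
Standard quotas: Red 2.0621, Blue 2.2713, Green 5.3369, Gold 5.2203, Silver 5.1094.
Lower quotas: Red 2, Blue 2, Green 5, Gold 5, Silver 5 (sum 19, leaving 1 seat).
Remainders in descending order: Green 0.3369, Blue 0.2713, Gold 0.2203, Silver 0.1094, Red 0.0621.
Largest remainder: Green receives the extra seat.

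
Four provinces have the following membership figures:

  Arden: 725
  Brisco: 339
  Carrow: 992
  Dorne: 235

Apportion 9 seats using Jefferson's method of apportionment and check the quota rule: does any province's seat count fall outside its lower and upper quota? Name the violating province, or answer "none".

Standard quotas: Arden 2.848, Brisco 1.332, Carrow 3.897, Dorne 0.923.
Jefferson allocation: Arden 3, Brisco 1, Carrow 4, Dorne 1.
Every allocation lies between the lower and upper quota.

none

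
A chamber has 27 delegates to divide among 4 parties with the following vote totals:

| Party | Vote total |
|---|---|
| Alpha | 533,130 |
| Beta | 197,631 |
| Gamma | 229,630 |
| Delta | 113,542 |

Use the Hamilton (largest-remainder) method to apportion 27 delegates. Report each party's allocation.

Alpha 13, Beta 5, Gamma 6, Delta 3

Standard divisor: 1073933 ÷ 27 ≈ 39775.296.
Standard quotas: Alpha 13.4035, Beta 4.9687, Gamma 5.7732, Delta 2.8546.
Lower quotas: Alpha 13, Beta 4, Gamma 5, Delta 2 (sum 24, leaving 3 seats).
Remainders in descending order: Beta 0.9687, Delta 0.8546, Gamma 0.7732, Alpha 0.4035.
The surplus seats go to Beta, Delta, Gamma.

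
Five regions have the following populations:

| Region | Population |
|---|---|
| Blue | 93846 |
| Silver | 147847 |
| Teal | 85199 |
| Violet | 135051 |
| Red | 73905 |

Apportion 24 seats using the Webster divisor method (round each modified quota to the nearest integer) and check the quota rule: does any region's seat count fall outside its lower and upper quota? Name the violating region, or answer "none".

Standard quotas: Blue 4.203, Silver 6.622, Teal 3.816, Violet 6.049, Red 3.310.
Webster allocation: Blue 4, Silver 7, Teal 4, Violet 6, Red 3.
Every allocation lies between the lower and upper quota.

none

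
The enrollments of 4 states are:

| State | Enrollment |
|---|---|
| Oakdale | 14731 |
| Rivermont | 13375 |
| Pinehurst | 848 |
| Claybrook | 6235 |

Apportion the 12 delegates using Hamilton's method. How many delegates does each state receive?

Total 35189; standard divisor 35189/12 ≈ 2932.417.
Standard quotas: Oakdale 5.0235, Rivermont 4.5611, Pinehurst 0.2892, Claybrook 2.1262.
Lower quotas: Oakdale 5, Rivermont 4, Pinehurst 0, Claybrook 2 (sum 11, leaving 1 seat).
Remainders in descending order: Rivermont 0.5611, Pinehurst 0.2892, Claybrook 0.1262, Oakdale 0.0235.
The surplus seat goes to Rivermont.

Oakdale 5; Rivermont 5; Pinehurst 0; Claybrook 2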